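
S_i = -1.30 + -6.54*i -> [-1.3, -7.84, -14.38, -20.92, -27.46]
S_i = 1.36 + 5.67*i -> [1.36, 7.03, 12.7, 18.37, 24.04]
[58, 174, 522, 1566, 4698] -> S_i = 58*3^i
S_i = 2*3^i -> [2, 6, 18, 54, 162]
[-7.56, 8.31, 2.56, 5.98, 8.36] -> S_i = Random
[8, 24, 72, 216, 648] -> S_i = 8*3^i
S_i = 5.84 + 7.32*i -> [5.84, 13.16, 20.48, 27.8, 35.12]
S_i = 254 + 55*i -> [254, 309, 364, 419, 474]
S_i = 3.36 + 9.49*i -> [3.36, 12.85, 22.34, 31.83, 41.32]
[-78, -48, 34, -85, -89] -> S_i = Random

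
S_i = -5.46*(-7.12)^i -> [-5.46, 38.88, -276.79, 1970.75, -14031.78]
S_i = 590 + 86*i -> [590, 676, 762, 848, 934]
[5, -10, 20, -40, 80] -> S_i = 5*-2^i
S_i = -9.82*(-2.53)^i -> [-9.82, 24.84, -62.86, 159.03, -402.34]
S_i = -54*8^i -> [-54, -432, -3456, -27648, -221184]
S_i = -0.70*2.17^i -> [-0.7, -1.52, -3.3, -7.15, -15.52]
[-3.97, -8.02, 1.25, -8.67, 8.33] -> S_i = Random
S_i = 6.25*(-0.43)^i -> [6.25, -2.69, 1.16, -0.5, 0.21]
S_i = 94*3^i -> [94, 282, 846, 2538, 7614]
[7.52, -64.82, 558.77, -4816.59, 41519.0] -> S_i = 7.52*(-8.62)^i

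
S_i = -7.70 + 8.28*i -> [-7.7, 0.58, 8.86, 17.14, 25.42]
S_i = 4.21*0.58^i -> [4.21, 2.44, 1.42, 0.82, 0.48]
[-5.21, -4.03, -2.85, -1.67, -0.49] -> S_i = -5.21 + 1.18*i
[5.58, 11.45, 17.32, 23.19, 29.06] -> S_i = 5.58 + 5.87*i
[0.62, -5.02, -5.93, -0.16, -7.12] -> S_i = Random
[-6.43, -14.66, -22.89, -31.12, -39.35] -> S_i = -6.43 + -8.23*i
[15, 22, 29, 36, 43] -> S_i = 15 + 7*i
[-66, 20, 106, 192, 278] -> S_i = -66 + 86*i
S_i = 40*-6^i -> [40, -240, 1440, -8640, 51840]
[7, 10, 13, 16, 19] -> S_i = 7 + 3*i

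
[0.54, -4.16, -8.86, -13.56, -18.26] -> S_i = 0.54 + -4.70*i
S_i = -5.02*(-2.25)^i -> [-5.02, 11.29, -25.41, 57.18, -128.66]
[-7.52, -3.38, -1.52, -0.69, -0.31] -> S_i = -7.52*0.45^i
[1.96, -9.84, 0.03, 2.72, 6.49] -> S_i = Random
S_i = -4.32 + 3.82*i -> [-4.32, -0.5, 3.32, 7.14, 10.96]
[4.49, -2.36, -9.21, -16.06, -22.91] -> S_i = 4.49 + -6.85*i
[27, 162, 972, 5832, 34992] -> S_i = 27*6^i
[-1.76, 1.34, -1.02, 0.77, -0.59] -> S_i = -1.76*(-0.76)^i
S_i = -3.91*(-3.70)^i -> [-3.91, 14.47, -53.53, 198.05, -732.8]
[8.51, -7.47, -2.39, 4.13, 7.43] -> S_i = Random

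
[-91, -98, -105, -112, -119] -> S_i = -91 + -7*i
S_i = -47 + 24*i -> [-47, -23, 1, 25, 49]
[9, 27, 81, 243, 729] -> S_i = 9*3^i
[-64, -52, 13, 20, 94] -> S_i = Random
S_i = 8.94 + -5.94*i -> [8.94, 3.0, -2.94, -8.88, -14.82]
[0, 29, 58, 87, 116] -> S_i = 0 + 29*i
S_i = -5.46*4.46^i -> [-5.46, -24.35, -108.61, -484.39, -2160.39]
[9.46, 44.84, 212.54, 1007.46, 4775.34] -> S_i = 9.46*4.74^i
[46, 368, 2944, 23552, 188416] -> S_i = 46*8^i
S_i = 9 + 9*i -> [9, 18, 27, 36, 45]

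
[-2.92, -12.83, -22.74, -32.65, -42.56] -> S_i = -2.92 + -9.91*i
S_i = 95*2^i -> [95, 190, 380, 760, 1520]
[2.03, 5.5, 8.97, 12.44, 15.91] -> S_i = 2.03 + 3.47*i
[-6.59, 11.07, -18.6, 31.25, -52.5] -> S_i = -6.59*(-1.68)^i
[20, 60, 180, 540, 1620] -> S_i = 20*3^i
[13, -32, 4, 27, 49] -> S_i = Random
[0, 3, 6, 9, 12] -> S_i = 0 + 3*i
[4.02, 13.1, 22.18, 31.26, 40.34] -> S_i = 4.02 + 9.08*i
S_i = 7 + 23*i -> [7, 30, 53, 76, 99]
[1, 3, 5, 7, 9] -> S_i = 1 + 2*i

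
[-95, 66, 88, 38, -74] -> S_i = Random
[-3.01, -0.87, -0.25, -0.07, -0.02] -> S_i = -3.01*0.29^i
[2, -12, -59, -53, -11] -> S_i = Random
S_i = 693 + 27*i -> [693, 720, 747, 774, 801]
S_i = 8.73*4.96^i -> [8.73, 43.3, 214.77, 1065.27, 5283.73]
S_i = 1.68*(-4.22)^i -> [1.68, -7.09, 29.92, -126.25, 532.79]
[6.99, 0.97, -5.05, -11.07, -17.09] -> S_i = 6.99 + -6.02*i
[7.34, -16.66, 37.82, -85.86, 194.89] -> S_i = 7.34*(-2.27)^i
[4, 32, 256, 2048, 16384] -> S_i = 4*8^i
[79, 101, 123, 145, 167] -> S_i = 79 + 22*i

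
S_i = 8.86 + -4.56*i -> [8.86, 4.3, -0.26, -4.82, -9.38]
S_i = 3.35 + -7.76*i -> [3.35, -4.41, -12.17, -19.93, -27.69]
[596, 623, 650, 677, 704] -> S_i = 596 + 27*i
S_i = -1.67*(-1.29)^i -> [-1.67, 2.15, -2.78, 3.58, -4.62]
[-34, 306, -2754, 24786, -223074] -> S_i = -34*-9^i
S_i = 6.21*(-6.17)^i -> [6.21, -38.32, 236.41, -1458.64, 8999.79]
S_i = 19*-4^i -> [19, -76, 304, -1216, 4864]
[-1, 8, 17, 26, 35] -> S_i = -1 + 9*i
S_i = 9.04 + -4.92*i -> [9.04, 4.12, -0.8, -5.72, -10.64]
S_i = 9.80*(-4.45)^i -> [9.8, -43.61, 194.06, -863.59, 3842.96]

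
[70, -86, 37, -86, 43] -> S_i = Random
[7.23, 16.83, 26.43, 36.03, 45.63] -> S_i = 7.23 + 9.60*i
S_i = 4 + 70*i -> [4, 74, 144, 214, 284]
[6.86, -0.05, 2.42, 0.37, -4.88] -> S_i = Random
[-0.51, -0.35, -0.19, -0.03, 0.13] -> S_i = -0.51 + 0.16*i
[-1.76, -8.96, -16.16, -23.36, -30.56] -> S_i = -1.76 + -7.20*i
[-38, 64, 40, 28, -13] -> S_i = Random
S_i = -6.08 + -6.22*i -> [-6.08, -12.3, -18.52, -24.74, -30.96]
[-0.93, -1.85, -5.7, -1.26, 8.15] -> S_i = Random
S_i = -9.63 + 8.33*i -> [-9.63, -1.3, 7.03, 15.36, 23.69]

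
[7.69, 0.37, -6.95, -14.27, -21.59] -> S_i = 7.69 + -7.32*i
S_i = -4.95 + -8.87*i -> [-4.95, -13.82, -22.69, -31.56, -40.43]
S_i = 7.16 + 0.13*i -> [7.16, 7.29, 7.42, 7.55, 7.68]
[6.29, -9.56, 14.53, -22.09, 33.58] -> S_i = 6.29*(-1.52)^i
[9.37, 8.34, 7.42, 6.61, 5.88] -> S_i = 9.37*0.89^i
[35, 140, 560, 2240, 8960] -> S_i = 35*4^i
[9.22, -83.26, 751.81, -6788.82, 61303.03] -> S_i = 9.22*(-9.03)^i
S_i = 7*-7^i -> [7, -49, 343, -2401, 16807]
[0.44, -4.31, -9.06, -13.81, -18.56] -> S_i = 0.44 + -4.75*i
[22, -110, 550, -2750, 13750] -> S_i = 22*-5^i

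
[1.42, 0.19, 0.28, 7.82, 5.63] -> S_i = Random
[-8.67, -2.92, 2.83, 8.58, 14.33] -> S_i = -8.67 + 5.75*i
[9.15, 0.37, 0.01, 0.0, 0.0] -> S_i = 9.15*0.04^i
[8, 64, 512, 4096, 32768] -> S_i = 8*8^i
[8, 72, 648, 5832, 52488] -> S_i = 8*9^i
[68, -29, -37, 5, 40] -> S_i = Random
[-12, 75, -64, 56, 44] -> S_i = Random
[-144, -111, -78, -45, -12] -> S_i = -144 + 33*i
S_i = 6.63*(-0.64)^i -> [6.63, -4.24, 2.72, -1.74, 1.11]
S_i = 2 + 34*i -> [2, 36, 70, 104, 138]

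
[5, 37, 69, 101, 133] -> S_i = 5 + 32*i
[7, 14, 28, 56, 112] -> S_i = 7*2^i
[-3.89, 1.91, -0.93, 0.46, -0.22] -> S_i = -3.89*(-0.49)^i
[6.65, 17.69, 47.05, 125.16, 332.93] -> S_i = 6.65*2.66^i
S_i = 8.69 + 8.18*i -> [8.69, 16.87, 25.05, 33.23, 41.41]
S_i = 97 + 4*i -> [97, 101, 105, 109, 113]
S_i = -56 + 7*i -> [-56, -49, -42, -35, -28]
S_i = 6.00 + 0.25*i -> [6.0, 6.25, 6.5, 6.75, 7.0]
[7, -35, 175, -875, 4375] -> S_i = 7*-5^i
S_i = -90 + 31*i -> [-90, -59, -28, 3, 34]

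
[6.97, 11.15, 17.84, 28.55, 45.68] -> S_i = 6.97*1.60^i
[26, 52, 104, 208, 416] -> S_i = 26*2^i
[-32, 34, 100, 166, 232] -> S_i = -32 + 66*i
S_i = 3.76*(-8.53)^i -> [3.76, -32.07, 273.58, -2333.65, 19906.0]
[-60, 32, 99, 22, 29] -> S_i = Random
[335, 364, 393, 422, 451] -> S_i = 335 + 29*i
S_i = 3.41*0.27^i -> [3.41, 0.92, 0.25, 0.07, 0.02]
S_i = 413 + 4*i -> [413, 417, 421, 425, 429]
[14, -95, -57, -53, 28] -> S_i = Random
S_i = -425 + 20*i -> [-425, -405, -385, -365, -345]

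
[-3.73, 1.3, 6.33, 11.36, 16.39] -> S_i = -3.73 + 5.03*i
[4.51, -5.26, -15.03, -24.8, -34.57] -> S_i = 4.51 + -9.77*i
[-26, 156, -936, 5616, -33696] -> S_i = -26*-6^i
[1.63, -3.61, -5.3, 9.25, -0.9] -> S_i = Random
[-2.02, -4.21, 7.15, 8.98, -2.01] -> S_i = Random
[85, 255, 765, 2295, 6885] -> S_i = 85*3^i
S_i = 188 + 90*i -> [188, 278, 368, 458, 548]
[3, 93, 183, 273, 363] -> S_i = 3 + 90*i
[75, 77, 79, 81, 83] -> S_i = 75 + 2*i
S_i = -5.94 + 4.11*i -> [-5.94, -1.83, 2.28, 6.39, 10.5]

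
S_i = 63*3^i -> [63, 189, 567, 1701, 5103]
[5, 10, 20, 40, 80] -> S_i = 5*2^i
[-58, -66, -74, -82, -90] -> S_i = -58 + -8*i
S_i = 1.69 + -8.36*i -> [1.69, -6.67, -15.03, -23.39, -31.75]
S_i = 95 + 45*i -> [95, 140, 185, 230, 275]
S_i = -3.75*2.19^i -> [-3.75, -8.21, -17.99, -39.39, -86.26]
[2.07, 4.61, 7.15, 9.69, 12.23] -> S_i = 2.07 + 2.54*i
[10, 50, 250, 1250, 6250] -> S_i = 10*5^i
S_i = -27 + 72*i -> [-27, 45, 117, 189, 261]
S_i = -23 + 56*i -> [-23, 33, 89, 145, 201]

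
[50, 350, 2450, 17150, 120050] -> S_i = 50*7^i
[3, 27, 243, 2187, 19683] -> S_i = 3*9^i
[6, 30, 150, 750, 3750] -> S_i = 6*5^i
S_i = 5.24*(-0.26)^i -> [5.24, -1.36, 0.35, -0.09, 0.02]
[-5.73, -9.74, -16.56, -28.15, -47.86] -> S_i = -5.73*1.70^i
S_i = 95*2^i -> [95, 190, 380, 760, 1520]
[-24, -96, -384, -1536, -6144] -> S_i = -24*4^i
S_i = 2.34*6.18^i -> [2.34, 14.46, 89.37, 552.31, 3413.26]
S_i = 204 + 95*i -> [204, 299, 394, 489, 584]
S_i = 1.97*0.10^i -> [1.97, 0.2, 0.02, 0.0, 0.0]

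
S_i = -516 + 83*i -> [-516, -433, -350, -267, -184]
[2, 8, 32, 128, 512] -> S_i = 2*4^i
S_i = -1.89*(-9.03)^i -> [-1.89, 17.07, -154.11, 1391.63, -12566.46]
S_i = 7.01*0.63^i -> [7.01, 4.42, 2.78, 1.75, 1.1]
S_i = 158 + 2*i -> [158, 160, 162, 164, 166]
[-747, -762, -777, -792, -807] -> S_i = -747 + -15*i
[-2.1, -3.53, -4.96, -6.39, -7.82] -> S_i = -2.10 + -1.43*i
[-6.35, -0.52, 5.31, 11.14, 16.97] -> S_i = -6.35 + 5.83*i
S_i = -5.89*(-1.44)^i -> [-5.89, 8.48, -12.21, 17.59, -25.33]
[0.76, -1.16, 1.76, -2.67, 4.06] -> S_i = 0.76*(-1.52)^i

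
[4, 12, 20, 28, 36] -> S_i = 4 + 8*i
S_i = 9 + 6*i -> [9, 15, 21, 27, 33]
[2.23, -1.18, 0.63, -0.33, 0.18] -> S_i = 2.23*(-0.53)^i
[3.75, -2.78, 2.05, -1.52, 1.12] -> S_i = 3.75*(-0.74)^i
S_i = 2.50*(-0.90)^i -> [2.5, -2.25, 2.03, -1.82, 1.64]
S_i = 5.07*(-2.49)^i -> [5.07, -12.62, 31.43, -78.27, 194.9]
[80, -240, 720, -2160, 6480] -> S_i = 80*-3^i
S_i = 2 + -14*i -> [2, -12, -26, -40, -54]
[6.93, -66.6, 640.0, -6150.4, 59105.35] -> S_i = 6.93*(-9.61)^i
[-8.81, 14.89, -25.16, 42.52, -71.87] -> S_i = -8.81*(-1.69)^i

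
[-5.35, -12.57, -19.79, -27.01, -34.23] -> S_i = -5.35 + -7.22*i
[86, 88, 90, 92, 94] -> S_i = 86 + 2*i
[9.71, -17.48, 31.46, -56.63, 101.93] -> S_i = 9.71*(-1.80)^i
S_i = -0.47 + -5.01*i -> [-0.47, -5.48, -10.49, -15.5, -20.51]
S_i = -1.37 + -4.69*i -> [-1.37, -6.06, -10.75, -15.44, -20.13]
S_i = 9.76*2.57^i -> [9.76, 25.08, 64.46, 165.67, 425.78]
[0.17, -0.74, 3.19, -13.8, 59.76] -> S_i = 0.17*(-4.33)^i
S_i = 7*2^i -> [7, 14, 28, 56, 112]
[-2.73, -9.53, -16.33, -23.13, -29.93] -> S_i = -2.73 + -6.80*i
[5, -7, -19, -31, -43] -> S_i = 5 + -12*i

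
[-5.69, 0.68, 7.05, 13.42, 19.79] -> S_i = -5.69 + 6.37*i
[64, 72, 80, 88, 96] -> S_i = 64 + 8*i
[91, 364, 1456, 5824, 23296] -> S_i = 91*4^i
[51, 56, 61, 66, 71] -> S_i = 51 + 5*i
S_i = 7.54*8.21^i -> [7.54, 61.9, 508.23, 4172.54, 34256.58]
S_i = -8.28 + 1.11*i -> [-8.28, -7.17, -6.06, -4.95, -3.84]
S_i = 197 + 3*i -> [197, 200, 203, 206, 209]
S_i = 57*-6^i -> [57, -342, 2052, -12312, 73872]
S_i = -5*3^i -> [-5, -15, -45, -135, -405]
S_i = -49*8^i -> [-49, -392, -3136, -25088, -200704]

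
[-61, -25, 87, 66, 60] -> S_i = Random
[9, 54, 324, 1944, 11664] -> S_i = 9*6^i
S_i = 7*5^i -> [7, 35, 175, 875, 4375]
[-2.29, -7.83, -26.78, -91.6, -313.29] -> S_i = -2.29*3.42^i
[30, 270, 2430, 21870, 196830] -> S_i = 30*9^i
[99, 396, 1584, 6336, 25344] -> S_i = 99*4^i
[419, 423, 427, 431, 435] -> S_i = 419 + 4*i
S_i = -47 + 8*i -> [-47, -39, -31, -23, -15]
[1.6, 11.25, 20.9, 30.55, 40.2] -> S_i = 1.60 + 9.65*i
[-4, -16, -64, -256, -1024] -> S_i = -4*4^i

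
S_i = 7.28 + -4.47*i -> [7.28, 2.81, -1.66, -6.13, -10.6]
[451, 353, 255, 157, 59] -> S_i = 451 + -98*i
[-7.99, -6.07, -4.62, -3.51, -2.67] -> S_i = -7.99*0.76^i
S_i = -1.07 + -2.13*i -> [-1.07, -3.2, -5.33, -7.46, -9.59]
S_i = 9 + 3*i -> [9, 12, 15, 18, 21]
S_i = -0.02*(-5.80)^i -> [-0.02, 0.12, -0.67, 3.9, -22.63]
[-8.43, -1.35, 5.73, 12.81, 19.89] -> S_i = -8.43 + 7.08*i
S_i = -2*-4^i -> [-2, 8, -32, 128, -512]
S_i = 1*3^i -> [1, 3, 9, 27, 81]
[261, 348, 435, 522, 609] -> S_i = 261 + 87*i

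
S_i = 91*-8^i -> [91, -728, 5824, -46592, 372736]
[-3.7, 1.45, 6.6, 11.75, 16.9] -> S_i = -3.70 + 5.15*i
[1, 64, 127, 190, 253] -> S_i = 1 + 63*i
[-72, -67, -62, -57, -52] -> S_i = -72 + 5*i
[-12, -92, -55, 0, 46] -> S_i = Random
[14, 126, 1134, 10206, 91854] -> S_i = 14*9^i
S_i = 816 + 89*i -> [816, 905, 994, 1083, 1172]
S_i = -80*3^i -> [-80, -240, -720, -2160, -6480]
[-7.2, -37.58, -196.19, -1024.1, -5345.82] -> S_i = -7.20*5.22^i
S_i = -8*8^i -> [-8, -64, -512, -4096, -32768]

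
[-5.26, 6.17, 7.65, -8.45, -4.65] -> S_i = Random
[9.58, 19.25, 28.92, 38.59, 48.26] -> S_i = 9.58 + 9.67*i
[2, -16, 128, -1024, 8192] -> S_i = 2*-8^i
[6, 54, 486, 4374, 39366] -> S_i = 6*9^i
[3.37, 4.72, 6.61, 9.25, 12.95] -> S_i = 3.37*1.40^i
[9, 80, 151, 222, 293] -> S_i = 9 + 71*i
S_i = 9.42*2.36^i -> [9.42, 22.23, 52.47, 123.82, 292.21]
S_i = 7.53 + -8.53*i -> [7.53, -1.0, -9.53, -18.06, -26.59]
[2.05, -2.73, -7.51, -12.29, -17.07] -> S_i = 2.05 + -4.78*i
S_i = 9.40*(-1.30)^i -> [9.4, -12.22, 15.89, -20.65, 26.85]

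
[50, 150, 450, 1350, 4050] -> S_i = 50*3^i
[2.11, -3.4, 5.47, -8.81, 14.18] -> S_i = 2.11*(-1.61)^i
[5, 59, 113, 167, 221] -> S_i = 5 + 54*i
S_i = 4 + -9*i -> [4, -5, -14, -23, -32]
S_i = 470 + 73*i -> [470, 543, 616, 689, 762]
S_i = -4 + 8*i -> [-4, 4, 12, 20, 28]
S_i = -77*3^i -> [-77, -231, -693, -2079, -6237]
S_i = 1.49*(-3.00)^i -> [1.49, -4.47, 13.41, -40.23, 120.69]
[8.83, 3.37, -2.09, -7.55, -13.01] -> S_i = 8.83 + -5.46*i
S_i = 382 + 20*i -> [382, 402, 422, 442, 462]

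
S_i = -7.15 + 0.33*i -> [-7.15, -6.82, -6.49, -6.16, -5.83]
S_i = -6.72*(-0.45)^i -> [-6.72, 3.02, -1.36, 0.61, -0.28]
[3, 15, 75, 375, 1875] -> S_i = 3*5^i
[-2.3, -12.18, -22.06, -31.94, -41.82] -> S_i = -2.30 + -9.88*i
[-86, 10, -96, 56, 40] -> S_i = Random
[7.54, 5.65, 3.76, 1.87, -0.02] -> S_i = 7.54 + -1.89*i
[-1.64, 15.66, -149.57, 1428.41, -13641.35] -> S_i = -1.64*(-9.55)^i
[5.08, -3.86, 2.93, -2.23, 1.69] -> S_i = 5.08*(-0.76)^i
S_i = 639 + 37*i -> [639, 676, 713, 750, 787]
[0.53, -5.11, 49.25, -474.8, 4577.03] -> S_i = 0.53*(-9.64)^i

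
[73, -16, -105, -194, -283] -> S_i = 73 + -89*i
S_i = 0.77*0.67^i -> [0.77, 0.52, 0.35, 0.23, 0.16]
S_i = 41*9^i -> [41, 369, 3321, 29889, 269001]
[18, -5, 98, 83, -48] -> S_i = Random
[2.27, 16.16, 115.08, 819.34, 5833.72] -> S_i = 2.27*7.12^i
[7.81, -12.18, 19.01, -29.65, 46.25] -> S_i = 7.81*(-1.56)^i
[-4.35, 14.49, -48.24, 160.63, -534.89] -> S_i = -4.35*(-3.33)^i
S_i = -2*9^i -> [-2, -18, -162, -1458, -13122]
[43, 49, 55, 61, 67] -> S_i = 43 + 6*i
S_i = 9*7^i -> [9, 63, 441, 3087, 21609]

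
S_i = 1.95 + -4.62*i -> [1.95, -2.67, -7.29, -11.91, -16.53]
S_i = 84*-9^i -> [84, -756, 6804, -61236, 551124]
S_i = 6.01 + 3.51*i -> [6.01, 9.52, 13.03, 16.54, 20.05]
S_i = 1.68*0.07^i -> [1.68, 0.12, 0.01, 0.0, 0.0]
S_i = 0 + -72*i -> [0, -72, -144, -216, -288]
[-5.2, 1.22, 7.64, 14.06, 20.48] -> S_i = -5.20 + 6.42*i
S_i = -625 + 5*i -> [-625, -620, -615, -610, -605]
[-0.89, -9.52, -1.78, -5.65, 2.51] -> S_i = Random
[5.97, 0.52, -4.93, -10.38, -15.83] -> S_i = 5.97 + -5.45*i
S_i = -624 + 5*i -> [-624, -619, -614, -609, -604]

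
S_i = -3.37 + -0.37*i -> [-3.37, -3.74, -4.11, -4.48, -4.85]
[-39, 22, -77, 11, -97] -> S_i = Random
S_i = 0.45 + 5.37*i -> [0.45, 5.82, 11.19, 16.56, 21.93]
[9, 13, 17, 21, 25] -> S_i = 9 + 4*i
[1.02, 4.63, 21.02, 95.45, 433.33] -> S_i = 1.02*4.54^i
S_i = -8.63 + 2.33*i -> [-8.63, -6.3, -3.97, -1.64, 0.69]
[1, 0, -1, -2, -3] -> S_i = 1 + -1*i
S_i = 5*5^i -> [5, 25, 125, 625, 3125]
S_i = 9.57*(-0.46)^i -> [9.57, -4.4, 2.03, -0.93, 0.43]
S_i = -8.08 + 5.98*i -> [-8.08, -2.1, 3.88, 9.86, 15.84]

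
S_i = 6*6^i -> [6, 36, 216, 1296, 7776]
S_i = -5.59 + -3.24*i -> [-5.59, -8.83, -12.07, -15.31, -18.55]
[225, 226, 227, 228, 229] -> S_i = 225 + 1*i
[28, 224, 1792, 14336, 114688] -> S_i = 28*8^i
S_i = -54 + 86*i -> [-54, 32, 118, 204, 290]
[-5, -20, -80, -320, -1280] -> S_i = -5*4^i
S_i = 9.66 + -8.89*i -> [9.66, 0.77, -8.12, -17.01, -25.9]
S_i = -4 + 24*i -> [-4, 20, 44, 68, 92]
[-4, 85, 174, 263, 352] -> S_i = -4 + 89*i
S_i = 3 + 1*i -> [3, 4, 5, 6, 7]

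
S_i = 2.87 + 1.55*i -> [2.87, 4.42, 5.97, 7.52, 9.07]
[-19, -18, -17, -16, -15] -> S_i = -19 + 1*i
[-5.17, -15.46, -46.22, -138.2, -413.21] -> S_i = -5.17*2.99^i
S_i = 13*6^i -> [13, 78, 468, 2808, 16848]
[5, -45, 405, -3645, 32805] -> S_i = 5*-9^i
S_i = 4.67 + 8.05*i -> [4.67, 12.72, 20.77, 28.82, 36.87]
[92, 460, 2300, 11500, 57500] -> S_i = 92*5^i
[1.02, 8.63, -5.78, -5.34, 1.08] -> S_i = Random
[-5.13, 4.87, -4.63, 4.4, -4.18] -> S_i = -5.13*(-0.95)^i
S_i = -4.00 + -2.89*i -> [-4.0, -6.89, -9.78, -12.67, -15.56]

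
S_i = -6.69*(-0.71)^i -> [-6.69, 4.75, -3.37, 2.39, -1.7]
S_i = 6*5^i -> [6, 30, 150, 750, 3750]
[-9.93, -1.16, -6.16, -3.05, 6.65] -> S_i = Random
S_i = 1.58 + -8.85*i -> [1.58, -7.27, -16.12, -24.97, -33.82]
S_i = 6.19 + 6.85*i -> [6.19, 13.04, 19.89, 26.74, 33.59]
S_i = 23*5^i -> [23, 115, 575, 2875, 14375]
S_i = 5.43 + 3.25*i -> [5.43, 8.68, 11.93, 15.18, 18.43]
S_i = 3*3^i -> [3, 9, 27, 81, 243]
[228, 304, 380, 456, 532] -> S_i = 228 + 76*i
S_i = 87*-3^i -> [87, -261, 783, -2349, 7047]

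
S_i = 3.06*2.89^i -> [3.06, 8.84, 25.56, 73.86, 213.46]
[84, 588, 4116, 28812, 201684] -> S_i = 84*7^i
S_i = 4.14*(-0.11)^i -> [4.14, -0.46, 0.05, -0.01, 0.0]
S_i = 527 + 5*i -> [527, 532, 537, 542, 547]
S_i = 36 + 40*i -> [36, 76, 116, 156, 196]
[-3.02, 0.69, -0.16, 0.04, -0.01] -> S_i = -3.02*(-0.23)^i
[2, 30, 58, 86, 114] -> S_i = 2 + 28*i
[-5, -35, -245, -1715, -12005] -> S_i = -5*7^i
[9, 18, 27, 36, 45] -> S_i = 9 + 9*i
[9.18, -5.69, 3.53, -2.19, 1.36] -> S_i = 9.18*(-0.62)^i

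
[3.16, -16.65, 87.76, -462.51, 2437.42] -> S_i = 3.16*(-5.27)^i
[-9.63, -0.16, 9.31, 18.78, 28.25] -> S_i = -9.63 + 9.47*i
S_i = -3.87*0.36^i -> [-3.87, -1.39, -0.5, -0.18, -0.07]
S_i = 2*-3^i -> [2, -6, 18, -54, 162]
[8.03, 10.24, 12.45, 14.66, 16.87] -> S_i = 8.03 + 2.21*i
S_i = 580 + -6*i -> [580, 574, 568, 562, 556]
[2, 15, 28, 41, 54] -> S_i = 2 + 13*i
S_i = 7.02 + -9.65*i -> [7.02, -2.63, -12.28, -21.93, -31.58]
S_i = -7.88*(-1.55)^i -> [-7.88, 12.21, -18.93, 29.34, -45.48]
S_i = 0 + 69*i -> [0, 69, 138, 207, 276]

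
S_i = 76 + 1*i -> [76, 77, 78, 79, 80]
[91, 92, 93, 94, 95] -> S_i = 91 + 1*i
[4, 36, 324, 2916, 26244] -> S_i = 4*9^i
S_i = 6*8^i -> [6, 48, 384, 3072, 24576]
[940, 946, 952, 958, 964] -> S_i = 940 + 6*i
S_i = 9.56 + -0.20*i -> [9.56, 9.36, 9.16, 8.96, 8.76]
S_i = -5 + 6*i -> [-5, 1, 7, 13, 19]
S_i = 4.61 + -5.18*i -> [4.61, -0.57, -5.75, -10.93, -16.11]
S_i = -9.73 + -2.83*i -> [-9.73, -12.56, -15.39, -18.22, -21.05]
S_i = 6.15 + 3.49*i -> [6.15, 9.64, 13.13, 16.62, 20.11]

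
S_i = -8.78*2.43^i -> [-8.78, -21.34, -51.85, -125.98, -306.14]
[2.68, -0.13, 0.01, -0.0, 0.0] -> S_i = 2.68*(-0.05)^i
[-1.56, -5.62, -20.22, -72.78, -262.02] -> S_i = -1.56*3.60^i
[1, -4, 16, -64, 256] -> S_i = 1*-4^i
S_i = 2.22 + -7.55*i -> [2.22, -5.33, -12.88, -20.43, -27.98]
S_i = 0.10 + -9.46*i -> [0.1, -9.36, -18.82, -28.28, -37.74]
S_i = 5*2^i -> [5, 10, 20, 40, 80]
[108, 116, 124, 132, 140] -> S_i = 108 + 8*i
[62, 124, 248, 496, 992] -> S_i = 62*2^i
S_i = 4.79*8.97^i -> [4.79, 42.97, 385.41, 3457.11, 31010.25]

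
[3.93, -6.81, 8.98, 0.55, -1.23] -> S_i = Random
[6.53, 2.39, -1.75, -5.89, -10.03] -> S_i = 6.53 + -4.14*i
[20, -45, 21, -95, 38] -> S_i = Random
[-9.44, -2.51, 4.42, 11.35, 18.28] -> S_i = -9.44 + 6.93*i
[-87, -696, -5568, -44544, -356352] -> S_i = -87*8^i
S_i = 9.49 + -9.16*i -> [9.49, 0.33, -8.83, -17.99, -27.15]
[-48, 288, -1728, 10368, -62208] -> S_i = -48*-6^i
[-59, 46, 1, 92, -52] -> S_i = Random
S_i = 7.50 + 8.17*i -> [7.5, 15.67, 23.84, 32.01, 40.18]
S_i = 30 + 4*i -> [30, 34, 38, 42, 46]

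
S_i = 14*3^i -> [14, 42, 126, 378, 1134]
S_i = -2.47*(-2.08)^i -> [-2.47, 5.14, -10.69, 22.23, -46.23]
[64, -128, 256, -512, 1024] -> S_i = 64*-2^i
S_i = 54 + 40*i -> [54, 94, 134, 174, 214]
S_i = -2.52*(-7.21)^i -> [-2.52, 18.17, -131.0, 944.51, -6809.91]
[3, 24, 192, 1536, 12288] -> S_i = 3*8^i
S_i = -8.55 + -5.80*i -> [-8.55, -14.35, -20.15, -25.95, -31.75]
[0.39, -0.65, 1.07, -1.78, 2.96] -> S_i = 0.39*(-1.66)^i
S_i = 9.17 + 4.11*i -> [9.17, 13.28, 17.39, 21.5, 25.61]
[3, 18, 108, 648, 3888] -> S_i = 3*6^i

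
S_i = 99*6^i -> [99, 594, 3564, 21384, 128304]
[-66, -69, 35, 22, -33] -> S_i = Random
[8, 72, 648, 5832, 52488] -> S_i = 8*9^i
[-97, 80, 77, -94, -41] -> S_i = Random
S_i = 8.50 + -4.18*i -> [8.5, 4.32, 0.14, -4.04, -8.22]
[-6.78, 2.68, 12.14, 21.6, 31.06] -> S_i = -6.78 + 9.46*i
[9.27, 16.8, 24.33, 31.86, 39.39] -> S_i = 9.27 + 7.53*i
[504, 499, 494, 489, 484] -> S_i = 504 + -5*i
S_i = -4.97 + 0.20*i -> [-4.97, -4.77, -4.57, -4.37, -4.17]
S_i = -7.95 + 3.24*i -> [-7.95, -4.71, -1.47, 1.77, 5.01]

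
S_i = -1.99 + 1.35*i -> [-1.99, -0.64, 0.71, 2.06, 3.41]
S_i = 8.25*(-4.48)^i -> [8.25, -36.96, 165.58, -741.8, 3323.27]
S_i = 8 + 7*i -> [8, 15, 22, 29, 36]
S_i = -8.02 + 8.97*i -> [-8.02, 0.95, 9.92, 18.89, 27.86]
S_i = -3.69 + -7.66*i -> [-3.69, -11.35, -19.01, -26.67, -34.33]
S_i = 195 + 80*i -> [195, 275, 355, 435, 515]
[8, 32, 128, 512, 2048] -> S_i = 8*4^i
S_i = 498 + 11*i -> [498, 509, 520, 531, 542]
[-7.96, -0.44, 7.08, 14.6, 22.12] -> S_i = -7.96 + 7.52*i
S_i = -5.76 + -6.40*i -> [-5.76, -12.16, -18.56, -24.96, -31.36]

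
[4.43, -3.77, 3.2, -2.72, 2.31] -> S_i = 4.43*(-0.85)^i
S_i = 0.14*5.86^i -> [0.14, 0.82, 4.81, 28.17, 165.09]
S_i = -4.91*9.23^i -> [-4.91, -45.32, -418.3, -3860.88, -35635.95]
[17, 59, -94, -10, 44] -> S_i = Random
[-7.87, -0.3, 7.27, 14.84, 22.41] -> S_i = -7.87 + 7.57*i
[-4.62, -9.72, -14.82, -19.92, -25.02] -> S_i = -4.62 + -5.10*i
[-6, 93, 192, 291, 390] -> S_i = -6 + 99*i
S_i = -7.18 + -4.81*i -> [-7.18, -11.99, -16.8, -21.61, -26.42]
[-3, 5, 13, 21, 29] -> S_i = -3 + 8*i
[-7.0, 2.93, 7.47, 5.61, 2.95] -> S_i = Random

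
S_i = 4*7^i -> [4, 28, 196, 1372, 9604]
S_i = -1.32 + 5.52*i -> [-1.32, 4.2, 9.72, 15.24, 20.76]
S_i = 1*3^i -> [1, 3, 9, 27, 81]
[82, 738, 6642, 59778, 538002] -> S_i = 82*9^i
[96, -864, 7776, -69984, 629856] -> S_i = 96*-9^i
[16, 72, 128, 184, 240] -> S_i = 16 + 56*i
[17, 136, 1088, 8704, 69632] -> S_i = 17*8^i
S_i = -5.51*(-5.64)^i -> [-5.51, 31.08, -175.27, 988.53, -5575.3]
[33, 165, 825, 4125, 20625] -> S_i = 33*5^i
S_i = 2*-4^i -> [2, -8, 32, -128, 512]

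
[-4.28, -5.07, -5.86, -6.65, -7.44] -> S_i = -4.28 + -0.79*i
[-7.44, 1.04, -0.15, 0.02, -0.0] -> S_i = -7.44*(-0.14)^i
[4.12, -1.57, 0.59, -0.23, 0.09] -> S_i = 4.12*(-0.38)^i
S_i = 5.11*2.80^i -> [5.11, 14.31, 40.06, 112.17, 314.09]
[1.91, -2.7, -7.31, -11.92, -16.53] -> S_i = 1.91 + -4.61*i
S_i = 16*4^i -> [16, 64, 256, 1024, 4096]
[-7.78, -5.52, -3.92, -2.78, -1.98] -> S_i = -7.78*0.71^i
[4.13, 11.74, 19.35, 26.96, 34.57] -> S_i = 4.13 + 7.61*i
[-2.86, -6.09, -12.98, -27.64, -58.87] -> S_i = -2.86*2.13^i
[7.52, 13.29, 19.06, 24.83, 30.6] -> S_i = 7.52 + 5.77*i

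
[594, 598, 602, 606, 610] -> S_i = 594 + 4*i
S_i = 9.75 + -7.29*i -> [9.75, 2.46, -4.83, -12.12, -19.41]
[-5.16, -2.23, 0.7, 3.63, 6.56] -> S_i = -5.16 + 2.93*i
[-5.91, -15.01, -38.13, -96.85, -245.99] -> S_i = -5.91*2.54^i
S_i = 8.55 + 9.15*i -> [8.55, 17.7, 26.85, 36.0, 45.15]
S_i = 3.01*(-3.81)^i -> [3.01, -11.47, 43.69, -166.47, 634.26]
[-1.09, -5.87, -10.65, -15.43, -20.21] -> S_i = -1.09 + -4.78*i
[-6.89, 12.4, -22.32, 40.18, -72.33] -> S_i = -6.89*(-1.80)^i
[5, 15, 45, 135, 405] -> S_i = 5*3^i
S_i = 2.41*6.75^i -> [2.41, 16.27, 109.81, 741.19, 5003.02]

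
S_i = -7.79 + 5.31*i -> [-7.79, -2.48, 2.83, 8.14, 13.45]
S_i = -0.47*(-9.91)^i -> [-0.47, 4.66, -46.16, 457.42, -4533.07]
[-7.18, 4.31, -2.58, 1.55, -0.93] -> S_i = -7.18*(-0.60)^i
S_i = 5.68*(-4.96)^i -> [5.68, -28.17, 139.74, -693.1, 3437.76]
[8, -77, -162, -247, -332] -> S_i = 8 + -85*i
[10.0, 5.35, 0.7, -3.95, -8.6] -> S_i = 10.00 + -4.65*i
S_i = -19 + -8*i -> [-19, -27, -35, -43, -51]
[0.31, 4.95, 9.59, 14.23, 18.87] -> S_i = 0.31 + 4.64*i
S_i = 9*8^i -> [9, 72, 576, 4608, 36864]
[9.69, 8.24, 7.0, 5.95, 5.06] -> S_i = 9.69*0.85^i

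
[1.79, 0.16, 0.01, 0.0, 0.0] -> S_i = 1.79*0.09^i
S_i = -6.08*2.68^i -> [-6.08, -16.29, -43.67, -117.03, -313.65]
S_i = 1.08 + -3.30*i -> [1.08, -2.22, -5.52, -8.82, -12.12]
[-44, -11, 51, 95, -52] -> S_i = Random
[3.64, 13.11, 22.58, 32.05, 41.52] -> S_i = 3.64 + 9.47*i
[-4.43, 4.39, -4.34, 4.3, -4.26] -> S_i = -4.43*(-0.99)^i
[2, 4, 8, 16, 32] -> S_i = 2*2^i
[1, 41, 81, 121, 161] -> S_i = 1 + 40*i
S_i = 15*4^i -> [15, 60, 240, 960, 3840]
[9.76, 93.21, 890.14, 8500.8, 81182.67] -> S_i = 9.76*9.55^i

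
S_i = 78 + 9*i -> [78, 87, 96, 105, 114]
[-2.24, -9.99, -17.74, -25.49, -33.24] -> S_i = -2.24 + -7.75*i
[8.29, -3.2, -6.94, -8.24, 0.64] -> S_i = Random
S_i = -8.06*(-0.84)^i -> [-8.06, 6.77, -5.69, 4.78, -4.01]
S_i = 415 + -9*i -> [415, 406, 397, 388, 379]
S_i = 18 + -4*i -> [18, 14, 10, 6, 2]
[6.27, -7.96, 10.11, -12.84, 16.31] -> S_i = 6.27*(-1.27)^i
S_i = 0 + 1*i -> [0, 1, 2, 3, 4]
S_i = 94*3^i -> [94, 282, 846, 2538, 7614]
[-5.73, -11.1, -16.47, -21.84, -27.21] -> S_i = -5.73 + -5.37*i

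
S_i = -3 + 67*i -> [-3, 64, 131, 198, 265]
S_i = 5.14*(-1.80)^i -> [5.14, -9.25, 16.65, -29.98, 53.96]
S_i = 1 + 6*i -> [1, 7, 13, 19, 25]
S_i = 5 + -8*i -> [5, -3, -11, -19, -27]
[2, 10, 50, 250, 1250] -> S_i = 2*5^i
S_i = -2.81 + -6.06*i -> [-2.81, -8.87, -14.93, -20.99, -27.05]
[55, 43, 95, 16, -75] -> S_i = Random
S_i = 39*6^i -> [39, 234, 1404, 8424, 50544]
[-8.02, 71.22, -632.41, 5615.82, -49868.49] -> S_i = -8.02*(-8.88)^i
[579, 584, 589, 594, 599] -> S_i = 579 + 5*i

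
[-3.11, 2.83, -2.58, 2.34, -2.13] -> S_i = -3.11*(-0.91)^i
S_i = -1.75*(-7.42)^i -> [-1.75, 12.98, -96.35, 714.91, -5304.61]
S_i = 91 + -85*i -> [91, 6, -79, -164, -249]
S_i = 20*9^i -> [20, 180, 1620, 14580, 131220]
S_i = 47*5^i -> [47, 235, 1175, 5875, 29375]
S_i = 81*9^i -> [81, 729, 6561, 59049, 531441]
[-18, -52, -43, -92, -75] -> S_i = Random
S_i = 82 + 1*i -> [82, 83, 84, 85, 86]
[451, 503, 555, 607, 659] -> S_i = 451 + 52*i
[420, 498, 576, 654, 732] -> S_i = 420 + 78*i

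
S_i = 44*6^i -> [44, 264, 1584, 9504, 57024]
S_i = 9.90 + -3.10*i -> [9.9, 6.8, 3.7, 0.6, -2.5]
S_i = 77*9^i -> [77, 693, 6237, 56133, 505197]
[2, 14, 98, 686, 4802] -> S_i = 2*7^i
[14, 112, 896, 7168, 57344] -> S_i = 14*8^i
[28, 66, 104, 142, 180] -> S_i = 28 + 38*i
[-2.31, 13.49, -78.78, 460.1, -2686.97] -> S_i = -2.31*(-5.84)^i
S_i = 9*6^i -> [9, 54, 324, 1944, 11664]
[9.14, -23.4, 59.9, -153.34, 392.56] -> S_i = 9.14*(-2.56)^i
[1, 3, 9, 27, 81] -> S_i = 1*3^i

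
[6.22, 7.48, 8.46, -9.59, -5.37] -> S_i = Random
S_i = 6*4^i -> [6, 24, 96, 384, 1536]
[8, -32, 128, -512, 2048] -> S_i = 8*-4^i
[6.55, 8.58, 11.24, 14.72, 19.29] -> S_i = 6.55*1.31^i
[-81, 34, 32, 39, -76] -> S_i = Random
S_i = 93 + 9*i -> [93, 102, 111, 120, 129]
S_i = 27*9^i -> [27, 243, 2187, 19683, 177147]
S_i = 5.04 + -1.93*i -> [5.04, 3.11, 1.18, -0.75, -2.68]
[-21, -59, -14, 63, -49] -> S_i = Random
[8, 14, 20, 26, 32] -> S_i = 8 + 6*i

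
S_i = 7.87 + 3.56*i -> [7.87, 11.43, 14.99, 18.55, 22.11]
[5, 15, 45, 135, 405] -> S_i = 5*3^i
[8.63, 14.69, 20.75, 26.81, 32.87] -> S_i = 8.63 + 6.06*i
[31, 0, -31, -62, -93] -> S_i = 31 + -31*i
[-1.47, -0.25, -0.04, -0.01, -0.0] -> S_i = -1.47*0.17^i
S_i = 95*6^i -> [95, 570, 3420, 20520, 123120]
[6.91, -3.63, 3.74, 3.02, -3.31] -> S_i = Random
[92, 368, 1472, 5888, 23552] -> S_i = 92*4^i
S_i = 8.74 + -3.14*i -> [8.74, 5.6, 2.46, -0.68, -3.82]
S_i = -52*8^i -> [-52, -416, -3328, -26624, -212992]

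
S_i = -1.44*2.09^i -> [-1.44, -3.01, -6.29, -13.15, -27.48]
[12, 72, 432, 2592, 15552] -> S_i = 12*6^i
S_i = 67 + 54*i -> [67, 121, 175, 229, 283]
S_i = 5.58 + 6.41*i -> [5.58, 11.99, 18.4, 24.81, 31.22]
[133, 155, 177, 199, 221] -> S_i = 133 + 22*i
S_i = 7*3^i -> [7, 21, 63, 189, 567]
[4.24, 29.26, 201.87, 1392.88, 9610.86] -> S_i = 4.24*6.90^i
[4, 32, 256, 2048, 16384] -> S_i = 4*8^i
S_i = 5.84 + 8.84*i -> [5.84, 14.68, 23.52, 32.36, 41.2]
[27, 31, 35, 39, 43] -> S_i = 27 + 4*i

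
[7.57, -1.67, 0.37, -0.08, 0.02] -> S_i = 7.57*(-0.22)^i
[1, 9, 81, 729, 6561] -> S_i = 1*9^i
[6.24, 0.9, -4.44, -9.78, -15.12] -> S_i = 6.24 + -5.34*i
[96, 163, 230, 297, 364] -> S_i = 96 + 67*i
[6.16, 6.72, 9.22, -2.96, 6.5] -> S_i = Random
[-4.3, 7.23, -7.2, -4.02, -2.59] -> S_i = Random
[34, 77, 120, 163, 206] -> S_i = 34 + 43*i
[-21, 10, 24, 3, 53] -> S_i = Random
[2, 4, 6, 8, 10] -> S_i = 2 + 2*i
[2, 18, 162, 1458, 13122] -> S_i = 2*9^i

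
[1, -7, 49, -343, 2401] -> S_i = 1*-7^i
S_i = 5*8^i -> [5, 40, 320, 2560, 20480]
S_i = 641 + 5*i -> [641, 646, 651, 656, 661]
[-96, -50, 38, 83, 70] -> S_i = Random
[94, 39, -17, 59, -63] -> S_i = Random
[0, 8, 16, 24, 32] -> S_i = 0 + 8*i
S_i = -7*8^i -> [-7, -56, -448, -3584, -28672]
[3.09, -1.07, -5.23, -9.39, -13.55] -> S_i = 3.09 + -4.16*i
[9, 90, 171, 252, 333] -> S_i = 9 + 81*i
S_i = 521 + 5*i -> [521, 526, 531, 536, 541]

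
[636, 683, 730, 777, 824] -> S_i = 636 + 47*i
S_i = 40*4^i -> [40, 160, 640, 2560, 10240]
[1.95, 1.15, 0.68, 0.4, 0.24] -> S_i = 1.95*0.59^i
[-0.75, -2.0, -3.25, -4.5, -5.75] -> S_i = -0.75 + -1.25*i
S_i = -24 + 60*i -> [-24, 36, 96, 156, 216]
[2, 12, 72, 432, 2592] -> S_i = 2*6^i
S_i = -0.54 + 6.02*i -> [-0.54, 5.48, 11.5, 17.52, 23.54]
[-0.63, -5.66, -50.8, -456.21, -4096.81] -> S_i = -0.63*8.98^i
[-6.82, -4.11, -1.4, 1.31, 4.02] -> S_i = -6.82 + 2.71*i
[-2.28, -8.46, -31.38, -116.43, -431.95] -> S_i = -2.28*3.71^i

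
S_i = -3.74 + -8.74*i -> [-3.74, -12.48, -21.22, -29.96, -38.7]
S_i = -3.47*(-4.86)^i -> [-3.47, 16.86, -81.96, 398.33, -1935.86]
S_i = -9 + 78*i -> [-9, 69, 147, 225, 303]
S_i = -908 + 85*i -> [-908, -823, -738, -653, -568]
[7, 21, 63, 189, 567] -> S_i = 7*3^i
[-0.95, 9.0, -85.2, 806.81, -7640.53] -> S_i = -0.95*(-9.47)^i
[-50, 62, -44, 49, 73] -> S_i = Random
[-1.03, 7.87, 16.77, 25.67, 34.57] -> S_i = -1.03 + 8.90*i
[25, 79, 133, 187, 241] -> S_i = 25 + 54*i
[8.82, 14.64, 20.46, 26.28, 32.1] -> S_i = 8.82 + 5.82*i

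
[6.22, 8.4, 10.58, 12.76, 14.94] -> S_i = 6.22 + 2.18*i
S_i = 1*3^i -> [1, 3, 9, 27, 81]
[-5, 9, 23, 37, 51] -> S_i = -5 + 14*i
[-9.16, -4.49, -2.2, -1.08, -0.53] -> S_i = -9.16*0.49^i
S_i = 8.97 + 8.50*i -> [8.97, 17.47, 25.97, 34.47, 42.97]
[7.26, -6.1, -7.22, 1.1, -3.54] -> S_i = Random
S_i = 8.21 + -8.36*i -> [8.21, -0.15, -8.51, -16.87, -25.23]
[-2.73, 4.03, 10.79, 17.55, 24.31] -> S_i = -2.73 + 6.76*i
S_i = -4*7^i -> [-4, -28, -196, -1372, -9604]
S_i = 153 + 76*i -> [153, 229, 305, 381, 457]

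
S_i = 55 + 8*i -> [55, 63, 71, 79, 87]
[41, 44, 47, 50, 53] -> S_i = 41 + 3*i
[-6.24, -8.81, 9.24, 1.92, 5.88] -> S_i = Random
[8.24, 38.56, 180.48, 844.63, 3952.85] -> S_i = 8.24*4.68^i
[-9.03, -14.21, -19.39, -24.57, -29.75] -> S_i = -9.03 + -5.18*i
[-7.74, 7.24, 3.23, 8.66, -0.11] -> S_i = Random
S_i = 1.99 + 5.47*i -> [1.99, 7.46, 12.93, 18.4, 23.87]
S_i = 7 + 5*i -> [7, 12, 17, 22, 27]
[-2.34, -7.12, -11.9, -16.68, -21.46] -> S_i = -2.34 + -4.78*i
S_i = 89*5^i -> [89, 445, 2225, 11125, 55625]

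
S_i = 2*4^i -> [2, 8, 32, 128, 512]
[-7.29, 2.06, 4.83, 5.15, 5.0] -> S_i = Random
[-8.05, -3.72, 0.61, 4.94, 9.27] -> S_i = -8.05 + 4.33*i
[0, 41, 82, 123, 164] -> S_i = 0 + 41*i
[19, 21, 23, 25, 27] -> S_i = 19 + 2*i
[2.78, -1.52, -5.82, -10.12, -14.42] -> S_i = 2.78 + -4.30*i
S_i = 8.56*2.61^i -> [8.56, 22.34, 58.31, 152.19, 397.22]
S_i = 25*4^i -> [25, 100, 400, 1600, 6400]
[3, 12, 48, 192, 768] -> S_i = 3*4^i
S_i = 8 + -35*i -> [8, -27, -62, -97, -132]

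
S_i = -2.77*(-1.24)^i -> [-2.77, 3.43, -4.26, 5.28, -6.55]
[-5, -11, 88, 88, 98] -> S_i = Random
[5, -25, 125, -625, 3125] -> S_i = 5*-5^i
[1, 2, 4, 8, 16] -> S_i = 1*2^i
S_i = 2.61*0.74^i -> [2.61, 1.93, 1.43, 1.06, 0.78]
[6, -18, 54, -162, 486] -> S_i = 6*-3^i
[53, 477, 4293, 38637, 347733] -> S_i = 53*9^i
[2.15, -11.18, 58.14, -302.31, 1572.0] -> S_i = 2.15*(-5.20)^i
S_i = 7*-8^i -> [7, -56, 448, -3584, 28672]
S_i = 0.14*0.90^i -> [0.14, 0.13, 0.11, 0.1, 0.09]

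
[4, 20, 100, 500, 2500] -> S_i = 4*5^i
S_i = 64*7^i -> [64, 448, 3136, 21952, 153664]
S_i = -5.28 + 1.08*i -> [-5.28, -4.2, -3.12, -2.04, -0.96]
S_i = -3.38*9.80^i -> [-3.38, -33.12, -324.62, -3181.23, -31176.04]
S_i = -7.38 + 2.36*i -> [-7.38, -5.02, -2.66, -0.3, 2.06]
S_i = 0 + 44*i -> [0, 44, 88, 132, 176]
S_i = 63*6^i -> [63, 378, 2268, 13608, 81648]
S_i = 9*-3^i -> [9, -27, 81, -243, 729]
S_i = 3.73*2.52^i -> [3.73, 9.4, 23.69, 59.69, 150.42]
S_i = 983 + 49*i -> [983, 1032, 1081, 1130, 1179]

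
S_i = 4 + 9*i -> [4, 13, 22, 31, 40]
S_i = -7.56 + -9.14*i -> [-7.56, -16.7, -25.84, -34.98, -44.12]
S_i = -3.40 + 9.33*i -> [-3.4, 5.93, 15.26, 24.59, 33.92]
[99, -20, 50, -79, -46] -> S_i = Random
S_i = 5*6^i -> [5, 30, 180, 1080, 6480]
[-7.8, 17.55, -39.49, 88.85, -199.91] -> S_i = -7.80*(-2.25)^i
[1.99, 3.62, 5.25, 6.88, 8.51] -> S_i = 1.99 + 1.63*i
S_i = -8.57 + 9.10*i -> [-8.57, 0.53, 9.63, 18.73, 27.83]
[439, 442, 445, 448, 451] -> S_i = 439 + 3*i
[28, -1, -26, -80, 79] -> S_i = Random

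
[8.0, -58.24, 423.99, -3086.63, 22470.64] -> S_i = 8.00*(-7.28)^i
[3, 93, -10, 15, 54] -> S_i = Random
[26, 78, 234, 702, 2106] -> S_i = 26*3^i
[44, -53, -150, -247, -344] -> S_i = 44 + -97*i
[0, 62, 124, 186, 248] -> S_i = 0 + 62*i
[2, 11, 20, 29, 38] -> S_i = 2 + 9*i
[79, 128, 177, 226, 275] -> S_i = 79 + 49*i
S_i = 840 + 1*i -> [840, 841, 842, 843, 844]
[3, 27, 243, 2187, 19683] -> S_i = 3*9^i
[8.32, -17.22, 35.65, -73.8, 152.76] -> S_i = 8.32*(-2.07)^i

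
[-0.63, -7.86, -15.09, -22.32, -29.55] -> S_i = -0.63 + -7.23*i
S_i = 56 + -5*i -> [56, 51, 46, 41, 36]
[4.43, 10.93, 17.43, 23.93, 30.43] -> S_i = 4.43 + 6.50*i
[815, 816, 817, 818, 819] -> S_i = 815 + 1*i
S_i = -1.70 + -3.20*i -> [-1.7, -4.9, -8.1, -11.3, -14.5]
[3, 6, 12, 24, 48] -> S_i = 3*2^i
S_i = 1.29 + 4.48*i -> [1.29, 5.77, 10.25, 14.73, 19.21]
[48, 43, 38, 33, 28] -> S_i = 48 + -5*i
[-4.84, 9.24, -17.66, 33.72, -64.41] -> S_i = -4.84*(-1.91)^i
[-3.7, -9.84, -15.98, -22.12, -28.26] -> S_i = -3.70 + -6.14*i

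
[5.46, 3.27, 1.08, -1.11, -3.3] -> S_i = 5.46 + -2.19*i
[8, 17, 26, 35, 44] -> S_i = 8 + 9*i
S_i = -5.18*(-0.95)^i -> [-5.18, 4.92, -4.67, 4.44, -4.22]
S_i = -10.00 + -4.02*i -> [-10.0, -14.02, -18.04, -22.06, -26.08]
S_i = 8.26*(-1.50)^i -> [8.26, -12.39, 18.58, -27.88, 41.82]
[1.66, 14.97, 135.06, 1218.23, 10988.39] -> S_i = 1.66*9.02^i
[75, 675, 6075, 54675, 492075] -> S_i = 75*9^i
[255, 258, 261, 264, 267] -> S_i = 255 + 3*i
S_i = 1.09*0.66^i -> [1.09, 0.72, 0.47, 0.31, 0.21]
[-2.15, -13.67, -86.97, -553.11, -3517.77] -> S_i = -2.15*6.36^i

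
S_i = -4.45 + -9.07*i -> [-4.45, -13.52, -22.59, -31.66, -40.73]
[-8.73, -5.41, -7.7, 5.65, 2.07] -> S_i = Random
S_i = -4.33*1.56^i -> [-4.33, -6.75, -10.54, -16.44, -25.64]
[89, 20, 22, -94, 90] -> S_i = Random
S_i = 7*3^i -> [7, 21, 63, 189, 567]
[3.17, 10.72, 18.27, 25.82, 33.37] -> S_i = 3.17 + 7.55*i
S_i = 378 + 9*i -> [378, 387, 396, 405, 414]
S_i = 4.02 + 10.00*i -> [4.02, 14.02, 24.02, 34.02, 44.02]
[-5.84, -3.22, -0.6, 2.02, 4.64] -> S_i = -5.84 + 2.62*i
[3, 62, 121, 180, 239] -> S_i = 3 + 59*i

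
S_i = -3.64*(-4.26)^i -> [-3.64, 15.51, -66.06, 281.4, -1198.78]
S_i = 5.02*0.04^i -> [5.02, 0.2, 0.01, 0.0, 0.0]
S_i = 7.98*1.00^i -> [7.98, 7.98, 7.98, 7.98, 7.98]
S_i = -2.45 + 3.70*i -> [-2.45, 1.25, 4.95, 8.65, 12.35]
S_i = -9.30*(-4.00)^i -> [-9.3, 37.2, -148.8, 595.2, -2380.8]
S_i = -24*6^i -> [-24, -144, -864, -5184, -31104]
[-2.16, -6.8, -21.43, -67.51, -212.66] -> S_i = -2.16*3.15^i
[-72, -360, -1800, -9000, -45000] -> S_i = -72*5^i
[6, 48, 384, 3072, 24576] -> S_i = 6*8^i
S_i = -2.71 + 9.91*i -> [-2.71, 7.2, 17.11, 27.02, 36.93]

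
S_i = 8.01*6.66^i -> [8.01, 53.35, 355.29, 2366.22, 15759.03]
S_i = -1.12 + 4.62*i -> [-1.12, 3.5, 8.12, 12.74, 17.36]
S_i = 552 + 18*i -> [552, 570, 588, 606, 624]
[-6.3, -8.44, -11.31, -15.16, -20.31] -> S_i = -6.30*1.34^i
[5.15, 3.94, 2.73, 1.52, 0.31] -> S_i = 5.15 + -1.21*i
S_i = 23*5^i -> [23, 115, 575, 2875, 14375]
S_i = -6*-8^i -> [-6, 48, -384, 3072, -24576]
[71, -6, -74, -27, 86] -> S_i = Random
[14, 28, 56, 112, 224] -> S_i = 14*2^i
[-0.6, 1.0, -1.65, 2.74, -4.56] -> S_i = -0.60*(-1.66)^i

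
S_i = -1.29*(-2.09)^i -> [-1.29, 2.7, -5.63, 11.78, -24.61]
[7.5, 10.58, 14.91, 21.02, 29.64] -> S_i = 7.50*1.41^i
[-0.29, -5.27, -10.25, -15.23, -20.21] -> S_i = -0.29 + -4.98*i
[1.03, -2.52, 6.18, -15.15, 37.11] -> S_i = 1.03*(-2.45)^i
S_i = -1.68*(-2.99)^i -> [-1.68, 5.02, -15.02, 44.91, -134.27]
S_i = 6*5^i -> [6, 30, 150, 750, 3750]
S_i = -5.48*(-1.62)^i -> [-5.48, 8.88, -14.38, 23.3, -37.74]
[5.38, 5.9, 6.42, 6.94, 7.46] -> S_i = 5.38 + 0.52*i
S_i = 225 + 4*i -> [225, 229, 233, 237, 241]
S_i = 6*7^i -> [6, 42, 294, 2058, 14406]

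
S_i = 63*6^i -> [63, 378, 2268, 13608, 81648]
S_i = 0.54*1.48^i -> [0.54, 0.8, 1.18, 1.75, 2.59]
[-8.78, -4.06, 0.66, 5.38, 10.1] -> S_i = -8.78 + 4.72*i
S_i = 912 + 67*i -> [912, 979, 1046, 1113, 1180]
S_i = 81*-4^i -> [81, -324, 1296, -5184, 20736]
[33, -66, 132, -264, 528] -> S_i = 33*-2^i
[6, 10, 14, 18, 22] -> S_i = 6 + 4*i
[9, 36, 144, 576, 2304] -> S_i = 9*4^i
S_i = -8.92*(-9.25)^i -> [-8.92, 82.51, -763.22, 7059.76, -65302.8]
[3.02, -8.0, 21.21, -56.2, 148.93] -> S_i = 3.02*(-2.65)^i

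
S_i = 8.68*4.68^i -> [8.68, 40.62, 190.11, 889.73, 4163.93]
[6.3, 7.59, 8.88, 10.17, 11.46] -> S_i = 6.30 + 1.29*i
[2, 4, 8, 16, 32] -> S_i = 2*2^i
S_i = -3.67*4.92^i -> [-3.67, -18.06, -88.84, -437.08, -2150.44]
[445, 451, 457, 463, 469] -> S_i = 445 + 6*i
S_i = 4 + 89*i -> [4, 93, 182, 271, 360]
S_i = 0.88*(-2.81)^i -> [0.88, -2.47, 6.95, -19.53, 54.87]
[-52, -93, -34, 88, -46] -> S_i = Random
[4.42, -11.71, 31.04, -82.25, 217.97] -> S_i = 4.42*(-2.65)^i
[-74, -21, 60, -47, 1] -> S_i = Random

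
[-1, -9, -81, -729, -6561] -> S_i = -1*9^i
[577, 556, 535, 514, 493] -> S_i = 577 + -21*i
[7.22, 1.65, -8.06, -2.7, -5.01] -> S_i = Random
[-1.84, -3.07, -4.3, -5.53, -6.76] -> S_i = -1.84 + -1.23*i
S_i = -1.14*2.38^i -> [-1.14, -2.71, -6.46, -15.37, -36.58]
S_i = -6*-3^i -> [-6, 18, -54, 162, -486]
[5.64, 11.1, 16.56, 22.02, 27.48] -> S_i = 5.64 + 5.46*i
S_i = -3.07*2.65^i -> [-3.07, -8.14, -21.56, -57.13, -151.4]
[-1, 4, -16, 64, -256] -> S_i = -1*-4^i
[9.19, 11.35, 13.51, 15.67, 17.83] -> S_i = 9.19 + 2.16*i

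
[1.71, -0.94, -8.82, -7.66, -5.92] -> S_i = Random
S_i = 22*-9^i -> [22, -198, 1782, -16038, 144342]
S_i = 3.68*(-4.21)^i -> [3.68, -15.49, 65.22, -274.6, 1156.05]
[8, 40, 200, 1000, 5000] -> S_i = 8*5^i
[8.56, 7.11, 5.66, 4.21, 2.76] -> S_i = 8.56 + -1.45*i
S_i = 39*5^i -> [39, 195, 975, 4875, 24375]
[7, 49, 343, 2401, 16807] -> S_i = 7*7^i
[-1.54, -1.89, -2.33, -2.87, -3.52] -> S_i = -1.54*1.23^i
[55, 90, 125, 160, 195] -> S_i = 55 + 35*i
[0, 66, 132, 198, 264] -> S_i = 0 + 66*i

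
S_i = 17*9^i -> [17, 153, 1377, 12393, 111537]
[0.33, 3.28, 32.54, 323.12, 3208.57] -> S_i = 0.33*9.93^i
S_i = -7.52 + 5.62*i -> [-7.52, -1.9, 3.72, 9.34, 14.96]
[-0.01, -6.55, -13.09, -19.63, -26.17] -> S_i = -0.01 + -6.54*i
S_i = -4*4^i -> [-4, -16, -64, -256, -1024]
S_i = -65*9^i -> [-65, -585, -5265, -47385, -426465]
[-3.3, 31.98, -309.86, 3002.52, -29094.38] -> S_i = -3.30*(-9.69)^i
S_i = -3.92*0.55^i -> [-3.92, -2.16, -1.19, -0.65, -0.36]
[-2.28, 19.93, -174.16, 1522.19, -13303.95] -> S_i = -2.28*(-8.74)^i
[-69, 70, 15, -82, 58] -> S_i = Random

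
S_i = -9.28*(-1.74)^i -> [-9.28, 16.15, -28.1, 48.89, -85.06]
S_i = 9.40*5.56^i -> [9.4, 52.26, 290.59, 1615.67, 8983.12]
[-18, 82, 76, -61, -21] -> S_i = Random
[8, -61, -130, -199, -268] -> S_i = 8 + -69*i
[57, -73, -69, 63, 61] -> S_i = Random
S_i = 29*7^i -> [29, 203, 1421, 9947, 69629]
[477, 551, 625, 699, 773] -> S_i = 477 + 74*i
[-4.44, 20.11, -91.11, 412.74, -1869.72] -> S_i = -4.44*(-4.53)^i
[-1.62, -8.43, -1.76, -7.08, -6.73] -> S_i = Random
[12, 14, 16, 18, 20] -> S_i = 12 + 2*i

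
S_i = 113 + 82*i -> [113, 195, 277, 359, 441]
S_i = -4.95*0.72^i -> [-4.95, -3.56, -2.57, -1.85, -1.33]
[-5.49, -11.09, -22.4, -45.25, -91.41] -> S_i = -5.49*2.02^i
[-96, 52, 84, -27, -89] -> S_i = Random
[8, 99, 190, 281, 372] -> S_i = 8 + 91*i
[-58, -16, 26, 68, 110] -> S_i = -58 + 42*i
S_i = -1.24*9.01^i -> [-1.24, -11.17, -100.66, -906.98, -8171.86]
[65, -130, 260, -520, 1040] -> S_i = 65*-2^i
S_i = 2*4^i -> [2, 8, 32, 128, 512]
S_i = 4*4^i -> [4, 16, 64, 256, 1024]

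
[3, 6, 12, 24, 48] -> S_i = 3*2^i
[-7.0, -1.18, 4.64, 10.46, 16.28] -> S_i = -7.00 + 5.82*i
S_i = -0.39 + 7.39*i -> [-0.39, 7.0, 14.39, 21.78, 29.17]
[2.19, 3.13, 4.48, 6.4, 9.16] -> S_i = 2.19*1.43^i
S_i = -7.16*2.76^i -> [-7.16, -19.76, -54.54, -150.54, -415.48]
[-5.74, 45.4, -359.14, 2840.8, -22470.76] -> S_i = -5.74*(-7.91)^i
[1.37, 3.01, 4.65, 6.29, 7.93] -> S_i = 1.37 + 1.64*i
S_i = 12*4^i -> [12, 48, 192, 768, 3072]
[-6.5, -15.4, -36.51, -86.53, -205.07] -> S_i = -6.50*2.37^i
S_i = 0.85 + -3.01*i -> [0.85, -2.16, -5.17, -8.18, -11.19]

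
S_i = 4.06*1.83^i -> [4.06, 7.43, 13.6, 24.88, 45.53]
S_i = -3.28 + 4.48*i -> [-3.28, 1.2, 5.68, 10.16, 14.64]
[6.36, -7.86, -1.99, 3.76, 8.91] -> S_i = Random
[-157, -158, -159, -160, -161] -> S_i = -157 + -1*i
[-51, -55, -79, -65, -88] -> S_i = Random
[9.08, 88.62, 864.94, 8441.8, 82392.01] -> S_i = 9.08*9.76^i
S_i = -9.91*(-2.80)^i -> [-9.91, 27.75, -77.69, 217.54, -609.12]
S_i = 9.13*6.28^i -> [9.13, 57.34, 360.07, 2261.26, 14200.69]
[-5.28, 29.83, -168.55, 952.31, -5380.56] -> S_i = -5.28*(-5.65)^i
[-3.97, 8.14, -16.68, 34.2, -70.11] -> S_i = -3.97*(-2.05)^i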